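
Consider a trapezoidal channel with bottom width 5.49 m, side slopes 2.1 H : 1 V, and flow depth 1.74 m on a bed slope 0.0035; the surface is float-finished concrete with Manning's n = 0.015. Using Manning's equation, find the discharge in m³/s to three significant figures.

69.7 m³/s

A = (b + z·y)·y = (5.49 + 2.1×1.74)×1.74 = 15.91 m²
P = b + 2y√(1+z²) = 5.49 + 2×1.74×√(1+2.1²) = 13.58 m
R = A/P = 15.91/13.58 = 1.171 m
Q = (1/n)·A·R^(2/3)·S^(1/2) = (1/0.015) × 15.91 × 1.171^(2/3) × 0.0035^(1/2) = 69.73 m³/s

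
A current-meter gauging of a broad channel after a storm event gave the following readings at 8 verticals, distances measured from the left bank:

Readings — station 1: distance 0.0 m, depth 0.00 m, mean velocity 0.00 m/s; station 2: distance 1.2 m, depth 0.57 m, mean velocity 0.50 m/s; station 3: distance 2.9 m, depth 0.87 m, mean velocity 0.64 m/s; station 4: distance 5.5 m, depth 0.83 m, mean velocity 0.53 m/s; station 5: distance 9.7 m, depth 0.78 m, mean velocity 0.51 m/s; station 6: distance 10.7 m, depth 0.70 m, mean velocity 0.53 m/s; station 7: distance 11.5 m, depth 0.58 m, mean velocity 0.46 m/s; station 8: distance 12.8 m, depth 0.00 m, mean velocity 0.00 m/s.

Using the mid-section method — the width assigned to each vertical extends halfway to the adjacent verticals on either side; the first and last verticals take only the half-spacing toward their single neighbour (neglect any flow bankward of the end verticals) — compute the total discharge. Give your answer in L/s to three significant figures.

4750 L/s

w_2 = (2.9 − 0.0)/2 = 1.45 m; q_2 = 0.50 × 0.57 × 1.45 = 0.4133 m³/s
w_3 = (5.5 − 1.2)/2 = 2.15 m; q_3 = 0.64 × 0.87 × 2.15 = 1.197 m³/s
w_4 = (9.7 − 2.9)/2 = 3.4 m; q_4 = 0.53 × 0.83 × 3.4 = 1.496 m³/s
w_5 = (10.7 − 5.5)/2 = 2.6 m; q_5 = 0.51 × 0.78 × 2.6 = 1.034 m³/s
w_6 = (11.5 − 9.7)/2 = 0.9 m; q_6 = 0.53 × 0.70 × 0.9 = 0.3339 m³/s
w_7 = (12.8 − 10.7)/2 = 1.05 m; q_7 = 0.46 × 0.58 × 1.05 = 0.2801 m³/s
Stations 1, 8 contribute zero (depth or velocity is 0).
Q = Σ qᵢ = 4.754 m³/s
= 4.754 × 1000 = 4754 L/s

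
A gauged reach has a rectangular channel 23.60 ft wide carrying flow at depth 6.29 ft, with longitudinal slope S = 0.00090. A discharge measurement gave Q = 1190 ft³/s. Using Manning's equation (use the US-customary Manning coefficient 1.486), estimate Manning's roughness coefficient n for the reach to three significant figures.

0.0143

A = b·y = 23.60 × 6.29 = 148.4 ft²
P = b + 2y = 23.60 + 2×6.29 = 36.18 ft
R = A/P = 148.4/36.18 = 4.103 ft
n = (1.486/Q)·A·R^(2/3)·S^(1/2) = (1.486/1190) × 148.4 × 2.563 × 0.03000 = 0.01425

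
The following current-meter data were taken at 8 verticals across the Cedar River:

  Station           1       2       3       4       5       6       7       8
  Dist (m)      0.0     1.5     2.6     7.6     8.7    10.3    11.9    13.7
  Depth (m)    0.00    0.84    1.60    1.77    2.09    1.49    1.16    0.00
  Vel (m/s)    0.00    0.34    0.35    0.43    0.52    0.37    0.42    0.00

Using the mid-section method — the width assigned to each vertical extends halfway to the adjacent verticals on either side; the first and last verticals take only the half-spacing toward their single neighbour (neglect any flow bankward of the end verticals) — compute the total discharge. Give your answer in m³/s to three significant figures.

7.58 m³/s

w_2 = (2.6 − 0.0)/2 = 1.3 m; q_2 = 0.34 × 0.84 × 1.3 = 0.3713 m³/s
w_3 = (7.6 − 1.5)/2 = 3.05 m; q_3 = 0.35 × 1.60 × 3.05 = 1.708 m³/s
w_4 = (8.7 − 2.6)/2 = 3.05 m; q_4 = 0.43 × 1.77 × 3.05 = 2.321 m³/s
w_5 = (10.3 − 7.6)/2 = 1.35 m; q_5 = 0.52 × 2.09 × 1.35 = 1.467 m³/s
w_6 = (11.9 − 8.7)/2 = 1.6 m; q_6 = 0.37 × 1.49 × 1.6 = 0.8821 m³/s
w_7 = (13.7 − 10.3)/2 = 1.7 m; q_7 = 0.42 × 1.16 × 1.7 = 0.8282 m³/s
Stations 1, 8 contribute zero (depth or velocity is 0).
Q = Σ qᵢ = 7.578 m³/s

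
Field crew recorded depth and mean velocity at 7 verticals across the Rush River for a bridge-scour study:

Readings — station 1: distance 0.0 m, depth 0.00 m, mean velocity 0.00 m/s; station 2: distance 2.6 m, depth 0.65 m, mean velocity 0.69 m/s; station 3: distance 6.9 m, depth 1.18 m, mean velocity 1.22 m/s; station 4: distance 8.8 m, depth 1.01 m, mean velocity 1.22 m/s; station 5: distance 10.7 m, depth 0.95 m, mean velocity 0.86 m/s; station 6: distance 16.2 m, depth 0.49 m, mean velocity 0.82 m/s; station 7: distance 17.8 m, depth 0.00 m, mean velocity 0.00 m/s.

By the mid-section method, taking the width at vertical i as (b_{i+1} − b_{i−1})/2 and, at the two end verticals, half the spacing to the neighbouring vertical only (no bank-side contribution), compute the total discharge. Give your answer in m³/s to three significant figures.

12.8 m³/s

w_2 = (6.9 − 0.0)/2 = 3.45 m; q_2 = 0.69 × 0.65 × 3.45 = 1.547 m³/s
w_3 = (8.8 − 2.6)/2 = 3.1 m; q_3 = 1.22 × 1.18 × 3.1 = 4.463 m³/s
w_4 = (10.7 − 6.9)/2 = 1.9 m; q_4 = 1.22 × 1.01 × 1.9 = 2.341 m³/s
w_5 = (16.2 − 8.8)/2 = 3.7 m; q_5 = 0.86 × 0.95 × 3.7 = 3.023 m³/s
w_6 = (17.8 − 10.7)/2 = 3.55 m; q_6 = 0.82 × 0.49 × 3.55 = 1.426 m³/s
Stations 1, 7 contribute zero (depth or velocity is 0).
Q = Σ qᵢ = 12.80 m³/s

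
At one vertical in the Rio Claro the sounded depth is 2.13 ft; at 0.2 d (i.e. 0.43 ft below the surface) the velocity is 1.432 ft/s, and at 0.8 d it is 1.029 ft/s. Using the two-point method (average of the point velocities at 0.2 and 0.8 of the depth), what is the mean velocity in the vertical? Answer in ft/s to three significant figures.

1.23 ft/s

v̄ = (1.432 + 1.029) / 2 = 1.231 ft/s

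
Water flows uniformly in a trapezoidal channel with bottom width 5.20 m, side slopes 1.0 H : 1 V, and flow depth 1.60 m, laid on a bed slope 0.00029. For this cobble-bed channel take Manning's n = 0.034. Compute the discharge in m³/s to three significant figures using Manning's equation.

A = (b + z·y)·y = (5.20 + 1.0×1.60)×1.60 = 10.88 m²
P = b + 2y√(1+z²) = 5.20 + 2×1.60×√(1+1.0²) = 9.725 m
R = A/P = 10.88/9.725 = 1.119 m
Q = (1/n)·A·R^(2/3)·S^(1/2) = (1/0.034) × 10.88 × 1.119^(2/3) × 0.00029^(1/2) = 5.873 m³/s

5.87 m³/s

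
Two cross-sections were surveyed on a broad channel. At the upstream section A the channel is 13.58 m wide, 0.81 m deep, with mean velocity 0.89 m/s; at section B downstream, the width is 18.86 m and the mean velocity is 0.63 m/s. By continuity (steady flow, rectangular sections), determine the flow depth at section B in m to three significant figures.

0.824 m

Q = A₁V₁ = (13.58×0.81) × 0.89 = 9.790 m³/s
d₂ = Q/(b₂ V₂) = 9.790/(18.86×0.63) = 0.8239 m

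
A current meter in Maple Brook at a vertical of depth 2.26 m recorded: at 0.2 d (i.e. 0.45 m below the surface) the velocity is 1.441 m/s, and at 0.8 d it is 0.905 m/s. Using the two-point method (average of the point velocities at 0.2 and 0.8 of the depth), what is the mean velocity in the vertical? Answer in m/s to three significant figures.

1.17 m/s

v̄ = (1.441 + 0.905) / 2 = 1.173 m/s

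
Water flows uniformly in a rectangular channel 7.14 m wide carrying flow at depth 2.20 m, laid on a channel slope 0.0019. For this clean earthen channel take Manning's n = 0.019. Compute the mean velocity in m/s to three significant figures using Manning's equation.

A = b·y = 7.14 × 2.20 = 15.71 m²
P = b + 2y = 7.14 + 2×2.20 = 11.54 m
R = A/P = 15.71/11.54 = 1.361 m
Q = (1/n)·A·R^(2/3)·S^(1/2) = (1/0.019) × 15.71 × 1.361^(2/3) × 0.0019^(1/2) = 44.26 m³/s
V = Q/A = 44.26/15.71 = 2.818 m/s

2.82 m/s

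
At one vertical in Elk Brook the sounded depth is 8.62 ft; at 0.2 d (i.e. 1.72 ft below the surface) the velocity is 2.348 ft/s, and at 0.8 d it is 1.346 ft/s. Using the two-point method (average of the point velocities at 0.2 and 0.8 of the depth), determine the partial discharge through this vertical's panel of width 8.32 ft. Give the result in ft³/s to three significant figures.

v̄ = (2.348 + 1.346) / 2 = 1.847 ft/s
q = v̄ × d × w = 1.847 × 8.62 × 8.32 = 132.5 ft³/s

132 ft³/s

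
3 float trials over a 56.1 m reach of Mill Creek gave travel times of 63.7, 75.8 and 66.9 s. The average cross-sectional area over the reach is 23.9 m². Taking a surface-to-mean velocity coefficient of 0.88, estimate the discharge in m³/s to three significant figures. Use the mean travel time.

17.1 m³/s

t̄ = (63.7 + 75.8 + 66.9) / 3 = 68.8 s
v_surface = L / t̄ = 56.1 / 68.8 = 0.8154 m/s
v_mean = 0.88 × 0.8154 = 0.7176 m/s
Q = A × v_mean = 23.9 × 0.7176 = 17.15 m³/s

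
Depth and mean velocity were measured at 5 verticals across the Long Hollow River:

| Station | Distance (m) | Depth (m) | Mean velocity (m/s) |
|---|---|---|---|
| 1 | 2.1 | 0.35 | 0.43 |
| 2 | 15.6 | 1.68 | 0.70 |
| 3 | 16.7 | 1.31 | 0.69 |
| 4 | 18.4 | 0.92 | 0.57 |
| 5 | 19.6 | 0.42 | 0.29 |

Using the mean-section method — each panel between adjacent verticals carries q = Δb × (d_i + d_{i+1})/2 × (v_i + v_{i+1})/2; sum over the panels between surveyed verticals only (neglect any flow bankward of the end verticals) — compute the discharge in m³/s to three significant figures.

Panel 1-2: Δb = 13.5 m, d̄ = (0.35+1.68)/2 = 1.015, v̄ = (0.43+0.70)/2 = 0.565 → q = 13.5×1.015×0.565 = 7.742 m³/s
Panel 2-3: Δb = 1.1 m, d̄ = (1.68+1.31)/2 = 1.495, v̄ = (0.70+0.69)/2 = 0.695 → q = 1.1×1.495×0.695 = 1.143 m³/s
Panel 3-4: Δb = 1.7 m, d̄ = (1.31+0.92)/2 = 1.115, v̄ = (0.69+0.57)/2 = 0.63 → q = 1.7×1.115×0.63 = 1.194 m³/s
Panel 4-5: Δb = 1.2 m, d̄ = (0.92+0.42)/2 = 0.67, v̄ = (0.57+0.29)/2 = 0.43 → q = 1.2×0.67×0.43 = 0.3457 m³/s
Q = Σ q = 10.42 m³/s

10.4 m³/s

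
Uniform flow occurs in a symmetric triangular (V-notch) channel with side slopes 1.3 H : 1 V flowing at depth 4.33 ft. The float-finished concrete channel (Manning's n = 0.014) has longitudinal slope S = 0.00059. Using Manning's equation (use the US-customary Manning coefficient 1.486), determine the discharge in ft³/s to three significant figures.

A = z·y² = 1.3×4.33² = 24.37 ft²
P = 2y√(1+z²) = 2×4.33×√(1+1.3²) = 14.20 ft
R = A/P = 24.37/14.20 = 1.716 ft
Q = (1.486/n)·A·R^(2/3)·S^(1/2) = (1.486/0.014) × 24.37 × 1.716^(2/3) × 0.00059^(1/2) = 90.07 ft³/s

90.1 ft³/s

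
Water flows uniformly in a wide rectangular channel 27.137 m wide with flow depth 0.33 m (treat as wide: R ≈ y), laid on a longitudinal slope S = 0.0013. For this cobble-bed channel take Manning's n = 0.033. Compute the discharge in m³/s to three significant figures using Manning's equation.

4.67 m³/s

A = b·y = 27.137 × 0.33 = 8.955 m²
Wide channel: R ≈ y = 0.33 m
Q = (1/n)·A·R^(2/3)·S^(1/2) = (1/0.033) × 8.955 × 0.3300^(2/3) × 0.0013^(1/2) = 4.672 m³/s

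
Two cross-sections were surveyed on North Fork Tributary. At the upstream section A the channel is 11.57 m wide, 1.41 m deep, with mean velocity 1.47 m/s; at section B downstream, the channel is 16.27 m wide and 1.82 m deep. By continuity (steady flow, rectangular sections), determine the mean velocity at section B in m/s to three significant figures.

0.810 m/s

Q = A₁V₁ = (11.57×1.41) × 1.47 = 23.98 m³/s
A₂ = 16.27 × 1.82 = 29.61 m²
V₂ = Q/A₂ = 23.98/29.61 = 0.8099 m/s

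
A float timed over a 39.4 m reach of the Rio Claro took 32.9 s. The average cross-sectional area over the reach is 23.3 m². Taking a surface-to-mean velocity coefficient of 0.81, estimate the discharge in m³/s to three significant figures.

22.6 m³/s

v_surface = L / t̄ = 39.4 / 32.9 = 1.198 m/s
v_mean = 0.81 × 1.198 = 0.9700 m/s
Q = A × v_mean = 23.3 × 0.9700 = 22.60 m³/s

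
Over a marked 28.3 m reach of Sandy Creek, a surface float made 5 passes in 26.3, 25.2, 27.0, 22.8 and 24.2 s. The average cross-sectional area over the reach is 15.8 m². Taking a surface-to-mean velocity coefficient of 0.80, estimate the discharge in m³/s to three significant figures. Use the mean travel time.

t̄ = (26.3 + 25.2 + 27.0 + 22.8 + 24.2) / 5 = 25.1 s
v_surface = L / t̄ = 28.3 / 25.1 = 1.127 m/s
v_mean = 0.80 × 1.127 = 0.9020 m/s
Q = A × v_mean = 15.8 × 0.9020 = 14.25 m³/s

14.3 m³/s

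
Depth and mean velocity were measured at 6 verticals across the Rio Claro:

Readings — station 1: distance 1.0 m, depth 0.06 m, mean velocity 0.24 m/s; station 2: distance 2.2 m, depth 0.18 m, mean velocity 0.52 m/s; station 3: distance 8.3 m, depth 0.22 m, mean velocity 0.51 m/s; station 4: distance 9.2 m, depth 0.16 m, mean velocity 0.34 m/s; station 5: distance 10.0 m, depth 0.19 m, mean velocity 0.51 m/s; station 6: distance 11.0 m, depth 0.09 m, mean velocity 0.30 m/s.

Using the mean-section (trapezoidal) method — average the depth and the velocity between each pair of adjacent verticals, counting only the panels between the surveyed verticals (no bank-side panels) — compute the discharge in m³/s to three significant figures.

0.872 m³/s

Panel 1-2: Δb = 1.2 m, d̄ = (0.06+0.18)/2 = 0.12, v̄ = (0.24+0.52)/2 = 0.38 → q = 1.2×0.12×0.38 = 0.05472 m³/s
Panel 2-3: Δb = 6.1 m, d̄ = (0.18+0.22)/2 = 0.2, v̄ = (0.52+0.51)/2 = 0.515 → q = 6.1×0.2×0.515 = 0.6283 m³/s
Panel 3-4: Δb = 0.9 m, d̄ = (0.22+0.16)/2 = 0.19, v̄ = (0.51+0.34)/2 = 0.425 → q = 0.9×0.19×0.425 = 0.07268 m³/s
Panel 4-5: Δb = 0.8 m, d̄ = (0.16+0.19)/2 = 0.175, v̄ = (0.34+0.51)/2 = 0.425 → q = 0.8×0.175×0.425 = 0.05950 m³/s
Panel 5-6: Δb = 1 m, d̄ = (0.19+0.09)/2 = 0.14, v̄ = (0.51+0.30)/2 = 0.405 → q = 1×0.14×0.405 = 0.05670 m³/s
Q = Σ q = 0.8719 m³/s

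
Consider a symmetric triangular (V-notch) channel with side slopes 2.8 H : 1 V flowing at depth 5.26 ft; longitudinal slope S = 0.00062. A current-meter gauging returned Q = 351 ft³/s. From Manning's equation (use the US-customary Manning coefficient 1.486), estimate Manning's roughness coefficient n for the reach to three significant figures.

0.0149

A = z·y² = 2.8×5.26² = 77.47 ft²
P = 2y√(1+z²) = 2×5.26×√(1+2.8²) = 31.28 ft
R = A/P = 77.47/31.28 = 2.477 ft
n = (1.486/Q)·A·R^(2/3)·S^(1/2) = (1.486/351) × 77.47 × 1.831 × 0.02490 = 0.01495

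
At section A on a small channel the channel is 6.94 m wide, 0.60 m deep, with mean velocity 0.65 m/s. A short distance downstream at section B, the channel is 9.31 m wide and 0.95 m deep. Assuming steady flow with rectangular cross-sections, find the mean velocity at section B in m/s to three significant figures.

Q = A₁V₁ = (6.94×0.60) × 0.65 = 2.707 m³/s
A₂ = 9.31 × 0.95 = 8.845 m²
V₂ = Q/A₂ = 2.707/8.845 = 0.3060 m/s

0.306 m/s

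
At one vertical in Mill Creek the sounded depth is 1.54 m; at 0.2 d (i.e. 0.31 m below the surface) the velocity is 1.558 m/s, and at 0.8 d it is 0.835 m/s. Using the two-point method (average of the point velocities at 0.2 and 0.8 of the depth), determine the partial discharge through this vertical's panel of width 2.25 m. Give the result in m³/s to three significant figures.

v̄ = (1.558 + 0.835) / 2 = 1.197 m/s
q = v̄ × d × w = 1.197 × 1.54 × 2.25 = 4.146 m³/s

4.15 m³/s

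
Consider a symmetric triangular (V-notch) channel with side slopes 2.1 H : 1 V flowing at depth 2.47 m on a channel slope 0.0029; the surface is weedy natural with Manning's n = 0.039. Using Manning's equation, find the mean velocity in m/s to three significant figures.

A = z·y² = 2.1×2.47² = 12.81 m²
P = 2y√(1+z²) = 2×2.47×√(1+2.1²) = 11.49 m
R = A/P = 12.81/11.49 = 1.115 m
Q = (1/n)·A·R^(2/3)·S^(1/2) = (1/0.039) × 12.81 × 1.115^(2/3) × 0.0029^(1/2) = 19.02 m³/s
V = Q/A = 19.02/12.81 = 1.485 m/s

1.48 m/s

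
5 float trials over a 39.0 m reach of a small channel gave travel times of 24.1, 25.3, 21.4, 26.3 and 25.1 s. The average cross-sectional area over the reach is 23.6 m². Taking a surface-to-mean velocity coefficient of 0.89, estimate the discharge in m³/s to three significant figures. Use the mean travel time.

t̄ = (24.1 + 25.3 + 21.4 + 26.3 + 25.1) / 5 = 24.44 s
v_surface = L / t̄ = 39.0 / 24.44 = 1.596 m/s
v_mean = 0.89 × 1.596 = 1.420 m/s
Q = A × v_mean = 23.6 × 1.420 = 33.52 m³/s

33.5 m³/s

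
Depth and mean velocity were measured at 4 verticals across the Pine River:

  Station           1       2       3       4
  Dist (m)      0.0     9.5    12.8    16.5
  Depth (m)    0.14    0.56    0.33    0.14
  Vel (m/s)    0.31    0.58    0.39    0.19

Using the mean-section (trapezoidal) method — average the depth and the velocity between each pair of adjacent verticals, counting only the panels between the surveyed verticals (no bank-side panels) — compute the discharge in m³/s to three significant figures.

Panel 1-2: Δb = 9.5 m, d̄ = (0.14+0.56)/2 = 0.35, v̄ = (0.31+0.58)/2 = 0.445 → q = 9.5×0.35×0.445 = 1.480 m³/s
Panel 2-3: Δb = 3.3 m, d̄ = (0.56+0.33)/2 = 0.445, v̄ = (0.58+0.39)/2 = 0.485 → q = 3.3×0.445×0.485 = 0.7122 m³/s
Panel 3-4: Δb = 3.7 m, d̄ = (0.33+0.14)/2 = 0.235, v̄ = (0.39+0.19)/2 = 0.29 → q = 3.7×0.235×0.29 = 0.2522 m³/s
Q = Σ q = 2.444 m³/s

2.44 m³/s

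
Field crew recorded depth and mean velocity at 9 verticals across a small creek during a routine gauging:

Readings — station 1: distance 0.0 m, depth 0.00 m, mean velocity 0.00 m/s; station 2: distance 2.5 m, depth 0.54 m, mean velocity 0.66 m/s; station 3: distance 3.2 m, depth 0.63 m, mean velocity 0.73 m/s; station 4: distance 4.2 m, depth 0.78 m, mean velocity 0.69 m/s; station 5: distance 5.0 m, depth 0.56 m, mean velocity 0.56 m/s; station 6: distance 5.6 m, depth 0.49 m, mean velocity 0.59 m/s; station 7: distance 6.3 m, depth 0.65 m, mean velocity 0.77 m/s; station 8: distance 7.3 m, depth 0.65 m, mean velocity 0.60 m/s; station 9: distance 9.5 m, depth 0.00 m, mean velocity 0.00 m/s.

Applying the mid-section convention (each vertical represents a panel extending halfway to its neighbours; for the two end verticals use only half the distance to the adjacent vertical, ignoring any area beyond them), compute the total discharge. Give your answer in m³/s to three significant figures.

2.90 m³/s

w_2 = (3.2 − 0.0)/2 = 1.6 m; q_2 = 0.66 × 0.54 × 1.6 = 0.5702 m³/s
w_3 = (4.2 − 2.5)/2 = 0.85 m; q_3 = 0.73 × 0.63 × 0.85 = 0.3909 m³/s
w_4 = (5.0 − 3.2)/2 = 0.9 m; q_4 = 0.69 × 0.78 × 0.9 = 0.4844 m³/s
w_5 = (5.6 − 4.2)/2 = 0.7 m; q_5 = 0.56 × 0.56 × 0.7 = 0.2195 m³/s
w_6 = (6.3 − 5.0)/2 = 0.65 m; q_6 = 0.59 × 0.49 × 0.65 = 0.1879 m³/s
w_7 = (7.3 − 5.6)/2 = 0.85 m; q_7 = 0.77 × 0.65 × 0.85 = 0.4254 m³/s
w_8 = (9.5 − 6.3)/2 = 1.6 m; q_8 = 0.60 × 0.65 × 1.6 = 0.6240 m³/s
Stations 1, 9 contribute zero (depth or velocity is 0).
Q = Σ qᵢ = 2.902 m³/s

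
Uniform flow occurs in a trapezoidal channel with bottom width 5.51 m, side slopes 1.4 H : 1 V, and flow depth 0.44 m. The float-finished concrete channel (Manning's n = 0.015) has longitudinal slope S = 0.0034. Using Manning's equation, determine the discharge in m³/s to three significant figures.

5.53 m³/s

A = (b + z·y)·y = (5.51 + 1.4×0.44)×0.44 = 2.695 m²
P = b + 2y√(1+z²) = 5.51 + 2×0.44×√(1+1.4²) = 7.024 m
R = A/P = 2.695/7.024 = 0.3837 m
Q = (1/n)·A·R^(2/3)·S^(1/2) = (1/0.015) × 2.695 × 0.3837^(2/3) × 0.0034^(1/2) = 5.533 m³/s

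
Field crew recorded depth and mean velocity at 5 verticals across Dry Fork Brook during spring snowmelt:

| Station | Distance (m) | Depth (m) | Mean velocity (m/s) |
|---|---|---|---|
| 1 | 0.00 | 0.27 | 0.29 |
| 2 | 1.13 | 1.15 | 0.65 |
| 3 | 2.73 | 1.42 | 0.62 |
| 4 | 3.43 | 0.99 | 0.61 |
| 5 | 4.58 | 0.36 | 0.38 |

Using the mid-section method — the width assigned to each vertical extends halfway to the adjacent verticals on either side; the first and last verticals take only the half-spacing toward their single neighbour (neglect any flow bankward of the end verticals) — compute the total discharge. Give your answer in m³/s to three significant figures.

2.71 m³/s

w_1 = (1.13 − 0.00)/2 = 0.565 m; q_1 = 0.29 × 0.27 × 0.565 = 0.04424 m³/s
w_2 = (2.73 − 0.00)/2 = 1.365 m; q_2 = 0.65 × 1.15 × 1.365 = 1.020 m³/s
w_3 = (3.43 − 1.13)/2 = 1.15 m; q_3 = 0.62 × 1.42 × 1.15 = 1.012 m³/s
w_4 = (4.58 − 2.73)/2 = 0.925 m; q_4 = 0.61 × 0.99 × 0.925 = 0.5586 m³/s
w_5 = (4.58 − 3.43)/2 = 0.575 m; q_5 = 0.38 × 0.36 × 0.575 = 0.07866 m³/s
Q = Σ qᵢ = 2.714 m³/s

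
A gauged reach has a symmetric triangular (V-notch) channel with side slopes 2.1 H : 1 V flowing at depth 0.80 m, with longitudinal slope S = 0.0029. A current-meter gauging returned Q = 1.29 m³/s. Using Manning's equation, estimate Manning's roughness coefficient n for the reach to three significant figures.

A = z·y² = 2.1×0.80² = 1.344 m²
P = 2y√(1+z²) = 2×0.80×√(1+2.1²) = 3.722 m
R = A/P = 1.344/3.722 = 0.3611 m
n = (1/Q)·A·R^(2/3)·S^(1/2) = (1/1.29) × 1.344 × 0.5071 × 0.05385 = 0.02845

0.0285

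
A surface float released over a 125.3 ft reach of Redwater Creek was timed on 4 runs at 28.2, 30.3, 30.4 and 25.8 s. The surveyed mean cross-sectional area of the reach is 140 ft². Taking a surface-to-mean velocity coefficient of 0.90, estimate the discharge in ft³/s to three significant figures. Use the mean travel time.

t̄ = (28.2 + 30.3 + 30.4 + 25.8) / 4 = 28.675 s
v_surface = L / t̄ = 125.3 / 28.675 = 4.370 ft/s
v_mean = 0.90 × 4.370 = 3.933 ft/s
Q = A × v_mean = 140 × 3.933 = 550.6 ft³/s

551 ft³/s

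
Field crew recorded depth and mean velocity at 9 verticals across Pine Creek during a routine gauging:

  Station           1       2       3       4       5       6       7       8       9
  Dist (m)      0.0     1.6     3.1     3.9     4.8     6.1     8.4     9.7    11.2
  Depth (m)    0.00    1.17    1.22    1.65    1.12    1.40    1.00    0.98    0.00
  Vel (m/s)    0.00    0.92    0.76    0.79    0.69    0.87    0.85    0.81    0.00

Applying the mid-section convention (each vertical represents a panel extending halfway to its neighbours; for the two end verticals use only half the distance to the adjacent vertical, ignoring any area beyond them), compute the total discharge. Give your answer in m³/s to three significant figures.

9.53 m³/s

w_2 = (3.1 − 0.0)/2 = 1.55 m; q_2 = 0.92 × 1.17 × 1.55 = 1.668 m³/s
w_3 = (3.9 − 1.6)/2 = 1.15 m; q_3 = 0.76 × 1.22 × 1.15 = 1.066 m³/s
w_4 = (4.8 − 3.1)/2 = 0.85 m; q_4 = 0.79 × 1.65 × 0.85 = 1.108 m³/s
w_5 = (6.1 − 3.9)/2 = 1.1 m; q_5 = 0.69 × 1.12 × 1.1 = 0.8501 m³/s
w_6 = (8.4 − 4.8)/2 = 1.8 m; q_6 = 0.87 × 1.40 × 1.8 = 2.192 m³/s
w_7 = (9.7 − 6.1)/2 = 1.8 m; q_7 = 0.85 × 1.00 × 1.8 = 1.530 m³/s
w_8 = (11.2 − 8.4)/2 = 1.4 m; q_8 = 0.81 × 0.98 × 1.4 = 1.111 m³/s
Stations 1, 9 contribute zero (depth or velocity is 0).
Q = Σ qᵢ = 9.526 m³/s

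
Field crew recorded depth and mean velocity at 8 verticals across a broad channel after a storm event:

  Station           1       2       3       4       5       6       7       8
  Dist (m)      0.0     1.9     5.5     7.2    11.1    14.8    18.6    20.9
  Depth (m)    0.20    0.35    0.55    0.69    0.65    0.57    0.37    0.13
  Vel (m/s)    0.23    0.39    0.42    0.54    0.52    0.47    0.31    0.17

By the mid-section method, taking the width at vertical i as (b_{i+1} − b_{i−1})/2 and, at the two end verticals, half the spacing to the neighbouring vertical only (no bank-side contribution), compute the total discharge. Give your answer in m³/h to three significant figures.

17100 m³/h

w_1 = (1.9 − 0.0)/2 = 0.95 m; q_1 = 0.23 × 0.20 × 0.95 = 0.04370 m³/s
w_2 = (5.5 − 0.0)/2 = 2.75 m; q_2 = 0.39 × 0.35 × 2.75 = 0.3754 m³/s
w_3 = (7.2 − 1.9)/2 = 2.65 m; q_3 = 0.42 × 0.55 × 2.65 = 0.6122 m³/s
w_4 = (11.1 − 5.5)/2 = 2.8 m; q_4 = 0.54 × 0.69 × 2.8 = 1.043 m³/s
w_5 = (14.8 − 7.2)/2 = 3.8 m; q_5 = 0.52 × 0.65 × 3.8 = 1.284 m³/s
w_6 = (18.6 − 11.1)/2 = 3.75 m; q_6 = 0.47 × 0.57 × 3.75 = 1.005 m³/s
w_7 = (20.9 − 14.8)/2 = 3.05 m; q_7 = 0.31 × 0.37 × 3.05 = 0.3498 m³/s
w_8 = (20.9 − 18.6)/2 = 1.15 m; q_8 = 0.17 × 0.13 × 1.15 = 0.02542 m³/s
Q = Σ qᵢ = 4.739 m³/s
= 4.739 × 3600 = 17060 m³/h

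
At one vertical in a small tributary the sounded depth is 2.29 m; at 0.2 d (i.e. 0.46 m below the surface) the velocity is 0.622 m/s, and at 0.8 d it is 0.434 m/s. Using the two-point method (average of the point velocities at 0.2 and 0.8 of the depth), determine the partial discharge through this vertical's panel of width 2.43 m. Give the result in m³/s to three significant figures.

v̄ = (0.622 + 0.434) / 2 = 0.5280 m/s
q = v̄ × d × w = 0.5280 × 2.29 × 2.43 = 2.938 m³/s

2.94 m³/s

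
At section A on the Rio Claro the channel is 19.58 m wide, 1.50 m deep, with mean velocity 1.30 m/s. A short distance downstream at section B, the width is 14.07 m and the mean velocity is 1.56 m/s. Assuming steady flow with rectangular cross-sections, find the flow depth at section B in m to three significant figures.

Q = A₁V₁ = (19.58×1.50) × 1.30 = 38.18 m³/s
d₂ = Q/(b₂ V₂) = 38.18/(14.07×1.56) = 1.740 m

1.74 m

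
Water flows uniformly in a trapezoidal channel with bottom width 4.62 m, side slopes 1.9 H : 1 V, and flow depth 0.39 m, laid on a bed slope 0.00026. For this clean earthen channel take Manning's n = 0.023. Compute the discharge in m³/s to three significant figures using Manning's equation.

0.703 m³/s

A = (b + z·y)·y = (4.62 + 1.9×0.39)×0.39 = 2.091 m²
P = b + 2y√(1+z²) = 4.62 + 2×0.39×√(1+1.9²) = 6.295 m
R = A/P = 2.091/6.295 = 0.3321 m
Q = (1/n)·A·R^(2/3)·S^(1/2) = (1/0.023) × 2.091 × 0.3321^(2/3) × 0.00026^(1/2) = 0.7030 m³/s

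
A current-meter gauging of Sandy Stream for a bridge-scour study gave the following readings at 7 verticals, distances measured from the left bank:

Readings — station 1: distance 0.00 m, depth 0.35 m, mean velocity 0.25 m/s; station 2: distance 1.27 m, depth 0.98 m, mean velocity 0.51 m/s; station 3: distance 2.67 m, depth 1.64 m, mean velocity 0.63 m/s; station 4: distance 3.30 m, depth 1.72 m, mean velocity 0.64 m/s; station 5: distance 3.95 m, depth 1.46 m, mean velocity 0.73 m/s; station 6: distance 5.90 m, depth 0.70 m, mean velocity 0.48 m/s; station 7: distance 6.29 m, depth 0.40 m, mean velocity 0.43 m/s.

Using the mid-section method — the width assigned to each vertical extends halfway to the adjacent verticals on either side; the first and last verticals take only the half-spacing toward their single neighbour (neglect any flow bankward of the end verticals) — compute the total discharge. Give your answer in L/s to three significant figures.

4290 L/s

w_1 = (1.27 − 0.00)/2 = 0.635 m; q_1 = 0.25 × 0.35 × 0.635 = 0.05556 m³/s
w_2 = (2.67 − 0.00)/2 = 1.335 m; q_2 = 0.51 × 0.98 × 1.335 = 0.6672 m³/s
w_3 = (3.30 − 1.27)/2 = 1.015 m; q_3 = 0.63 × 1.64 × 1.015 = 1.049 m³/s
w_4 = (3.95 − 2.67)/2 = 0.64 m; q_4 = 0.64 × 1.72 × 0.64 = 0.7045 m³/s
w_5 = (5.90 − 3.30)/2 = 1.3 m; q_5 = 0.73 × 1.46 × 1.3 = 1.386 m³/s
w_6 = (6.29 − 3.95)/2 = 1.17 m; q_6 = 0.48 × 0.70 × 1.17 = 0.3931 m³/s
w_7 = (6.29 − 5.90)/2 = 0.195 m; q_7 = 0.43 × 0.40 × 0.195 = 0.03354 m³/s
Q = Σ qᵢ = 4.288 m³/s
= 4.288 × 1000 = 4288 L/s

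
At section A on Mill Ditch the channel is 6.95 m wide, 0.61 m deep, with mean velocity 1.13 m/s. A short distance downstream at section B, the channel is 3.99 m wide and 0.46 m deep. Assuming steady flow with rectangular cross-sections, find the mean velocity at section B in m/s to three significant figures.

2.61 m/s

Q = A₁V₁ = (6.95×0.61) × 1.13 = 4.791 m³/s
A₂ = 3.99 × 0.46 = 1.835 m²
V₂ = Q/A₂ = 4.791/1.835 = 2.610 m/s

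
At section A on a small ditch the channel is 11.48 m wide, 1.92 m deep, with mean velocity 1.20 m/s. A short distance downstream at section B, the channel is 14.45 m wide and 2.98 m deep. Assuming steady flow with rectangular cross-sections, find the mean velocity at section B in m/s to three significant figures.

Q = A₁V₁ = (11.48×1.92) × 1.20 = 26.45 m³/s
A₂ = 14.45 × 2.98 = 43.06 m²
V₂ = Q/A₂ = 26.45/43.06 = 0.6142 m/s

0.614 m/s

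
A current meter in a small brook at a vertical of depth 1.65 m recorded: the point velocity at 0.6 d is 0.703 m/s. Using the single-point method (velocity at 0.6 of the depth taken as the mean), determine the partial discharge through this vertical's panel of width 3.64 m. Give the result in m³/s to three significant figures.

4.22 m³/s

v̄ = v₀.₆ = 0.703 m/s
q = v̄ × d × w = 0.7030 × 1.65 × 3.64 = 4.222 m³/s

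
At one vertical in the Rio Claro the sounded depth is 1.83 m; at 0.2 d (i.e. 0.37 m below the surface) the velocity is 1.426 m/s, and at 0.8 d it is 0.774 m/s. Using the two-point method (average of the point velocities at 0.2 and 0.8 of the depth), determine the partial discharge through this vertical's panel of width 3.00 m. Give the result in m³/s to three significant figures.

v̄ = (1.426 + 0.774) / 2 = 1.100 m/s
q = v̄ × d × w = 1.100 × 1.83 × 3.00 = 6.039 m³/s

6.04 m³/s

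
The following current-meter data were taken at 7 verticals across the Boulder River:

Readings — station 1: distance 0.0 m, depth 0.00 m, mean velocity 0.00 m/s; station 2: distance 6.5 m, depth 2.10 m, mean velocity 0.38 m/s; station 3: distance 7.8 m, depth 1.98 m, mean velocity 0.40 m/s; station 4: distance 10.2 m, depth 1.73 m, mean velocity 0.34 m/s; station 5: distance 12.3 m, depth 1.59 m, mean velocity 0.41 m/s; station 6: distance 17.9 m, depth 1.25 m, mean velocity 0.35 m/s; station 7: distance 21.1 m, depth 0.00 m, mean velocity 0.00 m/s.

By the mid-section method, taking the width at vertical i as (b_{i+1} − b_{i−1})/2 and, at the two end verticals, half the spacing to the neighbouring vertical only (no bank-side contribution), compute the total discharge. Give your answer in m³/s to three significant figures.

w_2 = (7.8 − 0.0)/2 = 3.9 m; q_2 = 0.38 × 2.10 × 3.9 = 3.112 m³/s
w_3 = (10.2 − 6.5)/2 = 1.85 m; q_3 = 0.40 × 1.98 × 1.85 = 1.465 m³/s
w_4 = (12.3 − 7.8)/2 = 2.25 m; q_4 = 0.34 × 1.73 × 2.25 = 1.323 m³/s
w_5 = (17.9 − 10.2)/2 = 3.85 m; q_5 = 0.41 × 1.59 × 3.85 = 2.510 m³/s
w_6 = (21.1 − 12.3)/2 = 4.4 m; q_6 = 0.35 × 1.25 × 4.4 = 1.925 m³/s
Stations 1, 7 contribute zero (depth or velocity is 0).
Q = Σ qᵢ = 10.34 m³/s

10.3 m³/s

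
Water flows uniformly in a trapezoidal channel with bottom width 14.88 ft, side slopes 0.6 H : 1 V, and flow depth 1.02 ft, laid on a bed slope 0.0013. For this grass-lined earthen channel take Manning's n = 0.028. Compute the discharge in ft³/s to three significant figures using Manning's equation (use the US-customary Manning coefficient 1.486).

A = (b + z·y)·y = (14.88 + 0.6×1.02)×1.02 = 15.80 ft²
P = b + 2y√(1+z²) = 14.88 + 2×1.02×√(1+0.6²) = 17.26 ft
R = A/P = 15.80/17.26 = 0.9156 ft
Q = (1.486/n)·A·R^(2/3)·S^(1/2) = (1.486/0.028) × 15.80 × 0.9156^(2/3) × 0.0013^(1/2) = 28.51 ft³/s

28.5 ft³/s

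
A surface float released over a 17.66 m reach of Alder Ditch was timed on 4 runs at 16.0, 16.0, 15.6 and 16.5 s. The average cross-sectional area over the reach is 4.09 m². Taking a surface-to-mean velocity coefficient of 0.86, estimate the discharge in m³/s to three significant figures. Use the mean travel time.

3.88 m³/s

t̄ = (16.0 + 16.0 + 15.6 + 16.5) / 4 = 16.025 s
v_surface = L / t̄ = 17.66 / 16.025 = 1.102 m/s
v_mean = 0.86 × 1.102 = 0.9477 m/s
Q = A × v_mean = 4.09 × 0.9477 = 3.876 m³/s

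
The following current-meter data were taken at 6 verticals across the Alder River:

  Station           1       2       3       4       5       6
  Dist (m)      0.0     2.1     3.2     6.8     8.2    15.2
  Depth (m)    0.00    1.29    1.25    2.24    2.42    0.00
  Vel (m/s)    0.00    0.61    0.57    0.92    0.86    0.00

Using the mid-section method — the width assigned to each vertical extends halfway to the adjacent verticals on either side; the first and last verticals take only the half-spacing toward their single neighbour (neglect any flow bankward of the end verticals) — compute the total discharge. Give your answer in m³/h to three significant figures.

60600 m³/h

w_2 = (3.2 − 0.0)/2 = 1.6 m; q_2 = 0.61 × 1.29 × 1.6 = 1.259 m³/s
w_3 = (6.8 − 2.1)/2 = 2.35 m; q_3 = 0.57 × 1.25 × 2.35 = 1.674 m³/s
w_4 = (8.2 − 3.2)/2 = 2.5 m; q_4 = 0.92 × 2.24 × 2.5 = 5.152 m³/s
w_5 = (15.2 − 6.8)/2 = 4.2 m; q_5 = 0.86 × 2.42 × 4.2 = 8.741 m³/s
Stations 1, 6 contribute zero (depth or velocity is 0).
Q = Σ qᵢ = 16.83 m³/s
= 16.83 × 3600 = 60580 m³/h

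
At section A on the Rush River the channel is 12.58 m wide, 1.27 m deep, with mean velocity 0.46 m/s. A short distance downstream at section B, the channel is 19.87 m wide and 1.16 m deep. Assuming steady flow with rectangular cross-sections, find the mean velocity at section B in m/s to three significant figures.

0.319 m/s

Q = A₁V₁ = (12.58×1.27) × 0.46 = 7.349 m³/s
A₂ = 19.87 × 1.16 = 23.05 m²
V₂ = Q/A₂ = 7.349/23.05 = 0.3188 m/s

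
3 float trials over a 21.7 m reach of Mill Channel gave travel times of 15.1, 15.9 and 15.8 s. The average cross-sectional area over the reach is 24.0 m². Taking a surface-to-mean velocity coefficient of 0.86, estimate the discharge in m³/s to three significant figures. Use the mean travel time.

28.7 m³/s

t̄ = (15.1 + 15.9 + 15.8) / 3 = 15.6 s
v_surface = L / t̄ = 21.7 / 15.6 = 1.391 m/s
v_mean = 0.86 × 1.391 = 1.196 m/s
Q = A × v_mean = 24.0 × 1.196 = 28.71 m³/s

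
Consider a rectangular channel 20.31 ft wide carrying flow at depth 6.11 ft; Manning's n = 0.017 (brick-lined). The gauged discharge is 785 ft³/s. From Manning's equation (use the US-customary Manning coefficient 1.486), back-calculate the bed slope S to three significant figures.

A = b·y = 20.31 × 6.11 = 124.1 ft²
P = b + 2y = 20.31 + 2×6.11 = 32.53 ft
R = A/P = 124.1/32.53 = 3.815 ft
S = (Q·n / (1.486·A·R^(2/3)))² = (785×0.017 / (1.486×124.1×2.441))² = 0.0008786

0.000879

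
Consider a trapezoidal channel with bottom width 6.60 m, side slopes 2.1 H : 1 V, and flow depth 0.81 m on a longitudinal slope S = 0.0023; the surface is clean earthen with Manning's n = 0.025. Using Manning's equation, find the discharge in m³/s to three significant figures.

9.66 m³/s

A = (b + z·y)·y = (6.60 + 2.1×0.81)×0.81 = 6.724 m²
P = b + 2y√(1+z²) = 6.60 + 2×0.81×√(1+2.1²) = 10.37 m
R = A/P = 6.724/10.37 = 0.6485 m
Q = (1/n)·A·R^(2/3)·S^(1/2) = (1/0.025) × 6.724 × 0.6485^(2/3) × 0.0023^(1/2) = 9.664 m³/s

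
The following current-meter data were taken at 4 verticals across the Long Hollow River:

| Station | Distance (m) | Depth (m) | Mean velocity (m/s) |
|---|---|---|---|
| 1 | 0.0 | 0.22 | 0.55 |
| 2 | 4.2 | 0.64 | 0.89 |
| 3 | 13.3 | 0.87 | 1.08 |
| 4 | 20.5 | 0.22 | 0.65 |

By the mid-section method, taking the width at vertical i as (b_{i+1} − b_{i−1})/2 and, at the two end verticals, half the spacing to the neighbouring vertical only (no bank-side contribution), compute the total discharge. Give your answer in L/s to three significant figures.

w_1 = (4.2 − 0.0)/2 = 2.1 m; q_1 = 0.55 × 0.22 × 2.1 = 0.2541 m³/s
w_2 = (13.3 − 0.0)/2 = 6.65 m; q_2 = 0.89 × 0.64 × 6.65 = 3.788 m³/s
w_3 = (20.5 − 4.2)/2 = 8.15 m; q_3 = 1.08 × 0.87 × 8.15 = 7.658 m³/s
w_4 = (20.5 − 13.3)/2 = 3.6 m; q_4 = 0.65 × 0.22 × 3.6 = 0.5148 m³/s
Q = Σ qᵢ = 12.21 m³/s
= 12.21 × 1000 = 12210 L/s

12200 L/s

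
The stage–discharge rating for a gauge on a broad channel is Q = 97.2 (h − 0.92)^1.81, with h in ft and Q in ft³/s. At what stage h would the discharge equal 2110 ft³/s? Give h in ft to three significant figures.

h − h₀ = (Q/C)^(1/b) = (2110/97.2)^(1/1.81) = 5.476 ft
h = 0.92 + 5.476 = 6.396 ft

6.40 ft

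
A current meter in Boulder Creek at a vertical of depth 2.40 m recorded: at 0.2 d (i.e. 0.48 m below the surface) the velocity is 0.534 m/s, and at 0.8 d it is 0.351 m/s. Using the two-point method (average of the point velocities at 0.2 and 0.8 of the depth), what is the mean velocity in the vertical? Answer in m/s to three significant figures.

v̄ = (0.534 + 0.351) / 2 = 0.4425 m/s

0.443 m/s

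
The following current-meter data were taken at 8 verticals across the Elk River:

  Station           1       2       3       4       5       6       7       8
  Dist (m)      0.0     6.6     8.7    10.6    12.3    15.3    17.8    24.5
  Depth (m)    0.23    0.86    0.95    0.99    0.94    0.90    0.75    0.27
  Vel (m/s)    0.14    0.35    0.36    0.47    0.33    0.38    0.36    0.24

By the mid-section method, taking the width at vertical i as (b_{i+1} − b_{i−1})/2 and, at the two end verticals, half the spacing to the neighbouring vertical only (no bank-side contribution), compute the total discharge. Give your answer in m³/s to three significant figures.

w_1 = (6.6 − 0.0)/2 = 3.3 m; q_1 = 0.14 × 0.23 × 3.3 = 0.1063 m³/s
w_2 = (8.7 − 0.0)/2 = 4.35 m; q_2 = 0.35 × 0.86 × 4.35 = 1.309 m³/s
w_3 = (10.6 − 6.6)/2 = 2 m; q_3 = 0.36 × 0.95 × 2 = 0.6840 m³/s
w_4 = (12.3 − 8.7)/2 = 1.8 m; q_4 = 0.47 × 0.99 × 1.8 = 0.8375 m³/s
w_5 = (15.3 − 10.6)/2 = 2.35 m; q_5 = 0.33 × 0.94 × 2.35 = 0.7290 m³/s
w_6 = (17.8 − 12.3)/2 = 2.75 m; q_6 = 0.38 × 0.90 × 2.75 = 0.9405 m³/s
w_7 = (24.5 − 15.3)/2 = 4.6 m; q_7 = 0.36 × 0.75 × 4.6 = 1.242 m³/s
w_8 = (24.5 − 17.8)/2 = 3.35 m; q_8 = 0.24 × 0.27 × 3.35 = 0.2171 m³/s
Q = Σ qᵢ = 6.066 m³/s

6.07 m³/s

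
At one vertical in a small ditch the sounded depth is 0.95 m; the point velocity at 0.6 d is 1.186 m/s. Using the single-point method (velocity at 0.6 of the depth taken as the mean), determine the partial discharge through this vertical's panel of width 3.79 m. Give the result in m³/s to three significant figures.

4.27 m³/s

v̄ = v₀.₆ = 1.186 m/s
q = v̄ × d × w = 1.186 × 0.95 × 3.79 = 4.270 m³/s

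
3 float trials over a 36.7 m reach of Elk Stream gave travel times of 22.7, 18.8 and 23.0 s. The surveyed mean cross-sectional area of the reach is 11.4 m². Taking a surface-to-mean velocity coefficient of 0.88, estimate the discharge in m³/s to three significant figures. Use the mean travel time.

t̄ = (22.7 + 18.8 + 23.0) / 3 = 21.5 s
v_surface = L / t̄ = 36.7 / 21.5 = 1.707 m/s
v_mean = 0.88 × 1.707 = 1.502 m/s
Q = A × v_mean = 11.4 × 1.502 = 17.12 m³/s

17.1 m³/s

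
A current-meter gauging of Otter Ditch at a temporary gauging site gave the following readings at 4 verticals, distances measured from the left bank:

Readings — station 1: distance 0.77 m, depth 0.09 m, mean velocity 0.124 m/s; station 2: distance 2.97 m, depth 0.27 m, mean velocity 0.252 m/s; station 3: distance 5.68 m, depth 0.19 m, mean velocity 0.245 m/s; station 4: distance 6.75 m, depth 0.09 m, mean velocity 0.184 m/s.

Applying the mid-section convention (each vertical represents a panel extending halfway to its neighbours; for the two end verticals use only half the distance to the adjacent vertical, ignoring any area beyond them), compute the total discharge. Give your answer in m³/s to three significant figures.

0.276 m³/s

w_1 = (2.97 − 0.77)/2 = 1.1 m; q_1 = 0.124 × 0.09 × 1.1 = 0.01228 m³/s
w_2 = (5.68 − 0.77)/2 = 2.455 m; q_2 = 0.252 × 0.27 × 2.455 = 0.1670 m³/s
w_3 = (6.75 − 2.97)/2 = 1.89 m; q_3 = 0.245 × 0.19 × 1.89 = 0.08798 m³/s
w_4 = (6.75 − 5.68)/2 = 0.535 m; q_4 = 0.184 × 0.09 × 0.535 = 0.008860 m³/s
Q = Σ qᵢ = 0.2762 m³/s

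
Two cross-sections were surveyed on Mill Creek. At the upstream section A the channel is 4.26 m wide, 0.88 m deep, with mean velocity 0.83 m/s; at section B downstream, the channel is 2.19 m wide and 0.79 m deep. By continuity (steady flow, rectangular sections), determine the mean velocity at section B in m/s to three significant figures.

Q = A₁V₁ = (4.26×0.88) × 0.83 = 3.112 m³/s
A₂ = 2.19 × 0.79 = 1.730 m²
V₂ = Q/A₂ = 3.112/1.730 = 1.798 m/s

1.80 m/s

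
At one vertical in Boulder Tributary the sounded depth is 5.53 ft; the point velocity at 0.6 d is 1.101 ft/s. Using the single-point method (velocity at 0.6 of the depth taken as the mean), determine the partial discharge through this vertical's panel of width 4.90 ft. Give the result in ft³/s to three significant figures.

29.8 ft³/s

v̄ = v₀.₆ = 1.101 ft/s
q = v̄ × d × w = 1.101 × 5.53 × 4.90 = 29.83 ft³/s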